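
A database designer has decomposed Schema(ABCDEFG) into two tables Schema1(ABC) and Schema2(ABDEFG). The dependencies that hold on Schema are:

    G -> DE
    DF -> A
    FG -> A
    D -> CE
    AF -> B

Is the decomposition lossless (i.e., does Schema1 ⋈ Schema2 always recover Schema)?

Common attributes: Schema1 ∩ Schema2 = {AB}.
No dependency enlarges {AB}, so (AB)⁺ = {AB}.
The closure contains neither all of Schema1 = {ABC} nor all of Schema2 = {ABDEFG}, so the common attributes are not a superkey of either fragment. The join is lossy.

No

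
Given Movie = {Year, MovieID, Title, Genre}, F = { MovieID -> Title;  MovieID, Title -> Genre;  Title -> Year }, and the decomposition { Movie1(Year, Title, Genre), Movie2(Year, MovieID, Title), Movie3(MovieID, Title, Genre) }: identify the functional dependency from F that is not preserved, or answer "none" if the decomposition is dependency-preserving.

MovieID → Title lies within Movie2.
MovieID, Title → Genre lies within Movie3.
Title → Year lies within Movie1.
Every dependency is enforceable on the fragments, so the decomposition is dependency-preserving.

none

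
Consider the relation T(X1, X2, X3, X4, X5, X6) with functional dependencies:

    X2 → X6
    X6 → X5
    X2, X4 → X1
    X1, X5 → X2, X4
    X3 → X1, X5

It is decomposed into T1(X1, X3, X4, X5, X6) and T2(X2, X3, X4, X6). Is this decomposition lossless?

Common attributes: T1 ∩ T2 = {X3, X4, X6}.
Closure of {X3, X4, X6}: X6 → X5 applies, adding X5; X3 → X1, X5 applies, adding X1; X1, X5 → X2, X4 applies, adding X2. So (X3, X4, X6)⁺ = {X1, X2, X3, X4, X5, X6}.
This closure contains every attribute of T1, so T1 ∩ T2 → T1. The join is lossless.

Yes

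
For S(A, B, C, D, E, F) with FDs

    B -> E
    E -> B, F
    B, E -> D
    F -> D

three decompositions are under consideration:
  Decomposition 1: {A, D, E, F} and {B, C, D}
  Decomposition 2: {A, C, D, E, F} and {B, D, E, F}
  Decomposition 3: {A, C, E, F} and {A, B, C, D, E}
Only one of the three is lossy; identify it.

Decomposition 1

Decomposition 1: common = {D}, closure = {D} → lossy.
Decomposition 2: common = {D, E, F}, closure = {B, D, E, F} → lossless.
Decomposition 3: common = {A, C, E}, closure = {A, B, C, D, E, F} → lossless.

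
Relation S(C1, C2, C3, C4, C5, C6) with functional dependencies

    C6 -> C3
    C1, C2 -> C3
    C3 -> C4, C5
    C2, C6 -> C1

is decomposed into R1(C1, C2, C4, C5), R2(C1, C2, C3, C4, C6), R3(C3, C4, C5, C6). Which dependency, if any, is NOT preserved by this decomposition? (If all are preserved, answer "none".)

none

C6 → C3 lies within R2.
C1, C2 → C3 lies within R2.
C3 → C4, C5 lies within R3.
C2, C6 → C1 lies within R2.
Every dependency is enforceable on the fragments, so the decomposition is dependency-preserving.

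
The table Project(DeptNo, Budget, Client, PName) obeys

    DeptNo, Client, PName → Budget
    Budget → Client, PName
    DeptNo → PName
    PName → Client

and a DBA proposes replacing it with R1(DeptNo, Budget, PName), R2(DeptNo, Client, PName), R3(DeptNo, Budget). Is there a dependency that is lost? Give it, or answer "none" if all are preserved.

DeptNo, Client, PName → Budget: restricted closure across fragments reaches Budget.
Budget → Client, PName: restricted closure across fragments reaches Client, PName.
DeptNo → PName lies within R1.
PName → Client lies within R2.
Every dependency is enforceable on the fragments, so the decomposition is dependency-preserving.

none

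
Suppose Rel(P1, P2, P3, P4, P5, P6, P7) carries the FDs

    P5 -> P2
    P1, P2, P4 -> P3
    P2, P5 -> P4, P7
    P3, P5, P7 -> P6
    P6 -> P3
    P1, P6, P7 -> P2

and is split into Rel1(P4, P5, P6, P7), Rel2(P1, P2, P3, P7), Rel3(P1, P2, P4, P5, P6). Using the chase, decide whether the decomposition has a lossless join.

No

Chase test. Columns are P1, P2, P3, P4, P5, P6, P7; row i has aⱼ where attribute j ∈ Reli, else bᵢⱼ.
Initial tableau (one row per fragment):
  row 1: b11 b12 b13 a4 a5 a6 a7
  row 2: a1 a2 a3 b24 b25 b26 a7
  row 3: a1 a2 b33 a4 a5 a6 b37
Rows 1 and 3 agree on P5; apply P5→P2 and equate their P2 entries.
Rows 1 and 3 agree on P2, P5; apply P2, P5→P4, P7 and equate their P4, P7 entries.
Rows 1 and 3 agree on P6; apply P6→P3 and equate their P3 entries.
No row becomes fully distinguished — the join is lossy.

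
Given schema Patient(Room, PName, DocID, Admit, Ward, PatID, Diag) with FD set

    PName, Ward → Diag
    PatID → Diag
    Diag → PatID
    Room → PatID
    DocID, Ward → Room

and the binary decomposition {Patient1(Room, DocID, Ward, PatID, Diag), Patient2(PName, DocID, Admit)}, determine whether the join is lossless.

Common attributes: Patient1 ∩ Patient2 = {DocID}.
No dependency enlarges {DocID}, so (DocID)⁺ = {DocID}.
The closure contains neither all of Patient1 = {Room, DocID, Ward, PatID, Diag} nor all of Patient2 = {PName, DocID, Admit}, so the common attributes are not a superkey of either fragment. The join is lossy.

No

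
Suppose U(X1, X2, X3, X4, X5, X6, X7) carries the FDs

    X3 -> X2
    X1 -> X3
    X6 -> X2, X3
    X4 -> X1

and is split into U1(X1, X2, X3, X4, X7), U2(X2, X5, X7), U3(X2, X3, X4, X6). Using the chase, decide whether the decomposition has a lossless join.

No

Chase test. Columns are X1, X2, X3, X4, X5, X6, X7; row i has aⱼ where attribute j ∈ Ui, else bᵢⱼ.
Initial tableau (one row per fragment):
  row 1: a1 a2 a3 a4 b15 b16 a7
  row 2: b21 a2 b23 b24 a5 b26 a7
  row 3: b31 a2 a3 a4 b35 a6 b37
Rows 1 and 3 agree on X4; apply X4→X1 and equate their X1 entries.
No row becomes fully distinguished — the join is lossy.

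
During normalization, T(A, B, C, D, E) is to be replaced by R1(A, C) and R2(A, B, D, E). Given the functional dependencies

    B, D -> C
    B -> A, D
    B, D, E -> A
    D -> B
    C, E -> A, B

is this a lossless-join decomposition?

Common attributes: R1 ∩ R2 = {A}.
No dependency enlarges {A}, so (A)⁺ = {A}.
The closure contains neither all of R1 = {A, C} nor all of R2 = {A, B, D, E}, so the common attributes are not a superkey of either fragment. The join is lossy.

No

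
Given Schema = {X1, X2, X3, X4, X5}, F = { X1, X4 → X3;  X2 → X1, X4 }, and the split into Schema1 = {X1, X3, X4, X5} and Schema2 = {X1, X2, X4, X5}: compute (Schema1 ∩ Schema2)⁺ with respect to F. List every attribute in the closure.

Schema1 ∩ Schema2 = {X1, X4, X5}.
X1, X4 → X3 applies, adding X3
Closure: {X1, X3, X4, X5}.

X1, X3, X4, X5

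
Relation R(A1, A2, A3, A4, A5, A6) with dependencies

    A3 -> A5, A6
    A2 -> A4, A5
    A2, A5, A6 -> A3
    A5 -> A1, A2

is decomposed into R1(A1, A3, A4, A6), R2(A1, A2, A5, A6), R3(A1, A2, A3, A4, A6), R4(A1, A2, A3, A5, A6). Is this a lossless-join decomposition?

Yes

Chase test. Columns are A1, A2, A3, A4, A5, A6; row i has aⱼ where attribute j ∈ Ri, else bᵢⱼ.
Initial tableau (one row per fragment):
  row 1: a1 b12 a3 a4 b15 a6
  row 2: a1 a2 b23 b24 a5 a6
  row 3: a1 a2 a3 a4 b35 a6
  row 4: a1 a2 a3 b44 a5 a6
Rows 1 and 3 agree on A3; apply A3→A5, A6 and equate their A5, A6 entries.
Rows 1 and 4 agree on A3; apply A3→A5, A6 and equate their A5, A6 entries.
Rows 2 and 3 agree on A2; apply A2→A4, A5 and equate their A4, A5 entries.
Rows 2 and 4 agree on A2; apply A2→A4, A5 and equate their A4, A5 entries.
Rows 2 and 3 agree on A2, A5, A6; apply A2, A5, A6→A3 and equate their A3 entries.
Rows 1 and 2 agree on A5; apply A5→A1, A2 and equate their A1, A2 entries.
Row 1 is now all distinguished symbols — the join is lossless.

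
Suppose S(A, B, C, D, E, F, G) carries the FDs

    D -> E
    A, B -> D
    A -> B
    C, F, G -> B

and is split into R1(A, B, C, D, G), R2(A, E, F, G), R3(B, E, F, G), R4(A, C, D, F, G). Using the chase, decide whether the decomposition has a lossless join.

Yes

Chase test. Columns are A, B, C, D, E, F, G; row i has aⱼ where attribute j ∈ Ri, else bᵢⱼ.
Initial tableau (one row per fragment):
  row 1: a1 a2 a3 a4 b15 b16 a7
  row 2: a1 b22 b23 b24 a5 a6 a7
  row 3: b31 a2 b33 b34 a5 a6 a7
  row 4: a1 b42 a3 a4 b45 a6 a7
Rows 1 and 4 agree on D; apply D→E and equate their E entries.
Rows 1 and 2 agree on A; apply A→B and equate their B entries.
Rows 1 and 4 agree on A; apply A→B and equate their B entries.
Rows 1 and 2 agree on A, B; apply A, B→D and equate their D entries.
Rows 1 and 2 agree on D; apply D→E and equate their E entries.
Row 4 is now all distinguished symbols — the join is lossless.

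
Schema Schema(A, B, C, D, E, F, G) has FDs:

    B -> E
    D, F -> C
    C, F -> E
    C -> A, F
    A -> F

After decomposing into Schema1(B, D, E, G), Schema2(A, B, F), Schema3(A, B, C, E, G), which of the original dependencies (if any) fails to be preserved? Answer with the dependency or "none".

D, F -> C

Check D, F → C: no single fragment contains all of {C, D, F}, and the restricted closure of {D, F} across the fragments never reaches {C}.
B → E is preserved.
C, F → E is preserved.
C → A, F is preserved.
A → F is preserved.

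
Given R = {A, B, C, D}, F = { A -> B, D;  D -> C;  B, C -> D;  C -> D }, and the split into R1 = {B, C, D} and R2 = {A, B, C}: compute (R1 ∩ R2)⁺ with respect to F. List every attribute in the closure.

B, C, D

R1 ∩ R2 = {B, C}.
B, C → D applies, adding D
Closure: {B, C, D}.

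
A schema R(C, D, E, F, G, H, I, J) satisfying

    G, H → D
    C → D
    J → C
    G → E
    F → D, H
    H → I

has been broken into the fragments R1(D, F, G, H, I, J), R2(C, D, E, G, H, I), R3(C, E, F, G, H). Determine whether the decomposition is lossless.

Chase test. Columns are C, D, E, F, G, H, I, J; row i has aⱼ where attribute j ∈ Ri, else bᵢⱼ.
Initial tableau (one row per fragment):
  row 1: b11 a2 b13 a4 a5 a6 a7 a8
  row 2: a1 a2 a3 b24 a5 a6 a7 b28
  row 3: a1 b32 a3 a4 a5 a6 b37 b38
Rows 1 and 3 agree on G, H; apply G, H→D and equate their D entries.
Rows 1 and 2 agree on G; apply G→E and equate their E entries.
Rows 1 and 3 agree on H; apply H→I and equate their I entries.
No row becomes fully distinguished — the join is lossy.

No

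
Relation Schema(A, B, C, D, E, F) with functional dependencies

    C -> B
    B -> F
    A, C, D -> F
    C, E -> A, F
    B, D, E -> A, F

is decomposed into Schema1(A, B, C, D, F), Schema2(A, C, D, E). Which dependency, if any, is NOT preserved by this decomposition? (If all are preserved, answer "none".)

B, D, E -> A, F

Check B, D, E → A, F: no single fragment contains all of {A, B, D, E, F}, and the restricted closure of {B, D, E} across the fragments never reaches {A, F}.
C → B is preserved.
B → F is preserved.
A, C, D → F is preserved.
C, E → A, F is preserved.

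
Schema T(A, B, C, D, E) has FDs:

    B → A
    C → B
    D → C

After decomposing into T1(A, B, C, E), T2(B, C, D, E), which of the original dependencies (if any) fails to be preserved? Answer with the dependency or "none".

B → A lies within T1.
C → B lies within T1.
D → C lies within T2.
Every dependency is enforceable on the fragments, so the decomposition is dependency-preserving.

none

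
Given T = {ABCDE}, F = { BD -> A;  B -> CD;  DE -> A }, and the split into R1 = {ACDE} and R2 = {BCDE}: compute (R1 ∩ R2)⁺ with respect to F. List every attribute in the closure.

R1 ∩ R2 = {CDE}.
DE → A applies, adding A
Closure: {ACDE}.

ACDE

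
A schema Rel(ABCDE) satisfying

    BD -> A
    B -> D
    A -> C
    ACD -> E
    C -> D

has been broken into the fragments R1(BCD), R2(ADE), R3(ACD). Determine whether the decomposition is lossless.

Chase test. Columns are ABCDE; row i has aⱼ where attribute j ∈ Ri, else bᵢⱼ.
Initial tableau (one row per fragment):
  row 1: b11 a2 a3 a4 b15
  row 2: a1 b22 b23 a4 a5
  row 3: a1 b32 a3 a4 b35
Rows 2 and 3 agree on A; apply A→C and equate their C entries.
Rows 2 and 3 agree on ACD; apply ACD→E and equate their E entries.
No row becomes fully distinguished — the join is lossy.

No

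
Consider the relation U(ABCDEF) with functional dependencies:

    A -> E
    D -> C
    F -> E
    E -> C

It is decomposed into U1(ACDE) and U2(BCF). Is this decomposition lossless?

Common attributes: U1 ∩ U2 = {C}.
No dependency enlarges {C}, so (C)⁺ = {C}.
The closure contains neither all of U1 = {ACDE} nor all of U2 = {BCF}, so the common attributes are not a superkey of either fragment. The join is lossy.

No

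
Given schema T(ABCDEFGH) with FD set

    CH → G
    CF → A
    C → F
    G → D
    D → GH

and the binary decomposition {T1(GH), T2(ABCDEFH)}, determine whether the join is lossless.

Common attributes: T1 ∩ T2 = {H}.
No dependency enlarges {H}, so (H)⁺ = {H}.
The closure contains neither all of T1 = {GH} nor all of T2 = {ABCDEFH}, so the common attributes are not a superkey of either fragment. The join is lossy.

No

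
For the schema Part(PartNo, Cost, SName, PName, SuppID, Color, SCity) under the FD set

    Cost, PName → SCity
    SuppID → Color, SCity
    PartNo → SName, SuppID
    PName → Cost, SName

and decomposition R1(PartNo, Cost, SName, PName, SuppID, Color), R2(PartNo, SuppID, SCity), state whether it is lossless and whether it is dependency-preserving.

Lossless test: (PartNo, SuppID)⁺ = {PartNo, SName, SuppID, Color, SCity}, which contains all of one fragment — lossless.
Dependency preservation: the restricted closure of {Cost, PName} across the fragments never reaches {SCity}, so Cost, PName → SCity cannot be enforced without a join — not preserved.

lossless but not dependency-preserving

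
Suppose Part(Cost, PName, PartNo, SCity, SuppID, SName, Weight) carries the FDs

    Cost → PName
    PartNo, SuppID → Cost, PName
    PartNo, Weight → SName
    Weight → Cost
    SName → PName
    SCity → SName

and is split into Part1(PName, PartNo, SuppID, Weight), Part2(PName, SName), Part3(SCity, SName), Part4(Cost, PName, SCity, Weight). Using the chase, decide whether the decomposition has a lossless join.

No

Chase test. Columns are Cost, PName, PartNo, SCity, SuppID, SName, Weight; row i has aⱼ where attribute j ∈ Parti, else bᵢⱼ.
Initial tableau (one row per fragment):
  row 1: b11 a2 a3 b14 a5 b16 a7
  row 2: b21 a2 b23 b24 b25 a6 b27
  row 3: b31 b32 b33 a4 b35 a6 b37
  row 4: a1 a2 b43 a4 b45 b46 a7
Rows 1 and 4 agree on Weight; apply Weight→Cost and equate their Cost entries.
Rows 2 and 3 agree on SName; apply SName→PName and equate their PName entries.
Rows 3 and 4 agree on SCity; apply SCity→SName and equate their SName entries.
No row becomes fully distinguished — the join is lossy.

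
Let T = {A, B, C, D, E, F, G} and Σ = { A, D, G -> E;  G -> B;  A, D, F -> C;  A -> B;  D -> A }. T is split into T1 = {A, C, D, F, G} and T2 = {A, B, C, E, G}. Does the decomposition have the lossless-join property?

No

Common attributes: T1 ∩ T2 = {A, C, G}.
Closure of {A, C, G}: G → B applies, adding B. So (A, C, G)⁺ = {A, B, C, G}.
The closure contains neither all of T1 = {A, C, D, F, G} nor all of T2 = {A, B, C, E, G}, so the common attributes are not a superkey of either fragment. The join is lossy.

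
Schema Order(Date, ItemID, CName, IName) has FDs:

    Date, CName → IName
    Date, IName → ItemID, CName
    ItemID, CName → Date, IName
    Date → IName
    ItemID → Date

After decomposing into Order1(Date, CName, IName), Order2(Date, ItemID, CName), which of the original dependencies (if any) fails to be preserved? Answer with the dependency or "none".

Date, CName → IName lies within Order1.
Date, IName → ItemID, CName: restricted closure across fragments reaches ItemID, CName.
ItemID, CName → Date, IName: restricted closure across fragments reaches Date, IName.
Date → IName lies within Order1.
ItemID → Date lies within Order2.
Every dependency is enforceable on the fragments, so the decomposition is dependency-preserving.

none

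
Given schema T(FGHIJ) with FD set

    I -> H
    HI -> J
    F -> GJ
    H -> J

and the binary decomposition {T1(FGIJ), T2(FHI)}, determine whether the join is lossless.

Common attributes: T1 ∩ T2 = {FI}.
Closure of {FI}: I → H applies, adding H; HI → J applies, adding J; F → GJ applies, adding G. So (FI)⁺ = {FGHIJ}.
This closure contains every attribute of T1, so T1 ∩ T2 → T1. The join is lossless.

Yes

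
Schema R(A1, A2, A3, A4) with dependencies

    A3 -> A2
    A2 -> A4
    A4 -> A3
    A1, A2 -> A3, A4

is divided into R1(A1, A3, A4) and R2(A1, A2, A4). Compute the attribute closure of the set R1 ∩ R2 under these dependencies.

A1, A2, A3, A4

R1 ∩ R2 = {A1, A4}.
A4 → A3 applies, adding A3
A3 → A2 applies, adding A2
Closure: {A1, A2, A3, A4}.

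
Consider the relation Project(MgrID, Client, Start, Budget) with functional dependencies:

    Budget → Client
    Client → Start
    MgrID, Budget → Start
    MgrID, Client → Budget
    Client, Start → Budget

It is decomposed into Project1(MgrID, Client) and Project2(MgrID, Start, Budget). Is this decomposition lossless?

Common attributes: Project1 ∩ Project2 = {MgrID}.
No dependency enlarges {MgrID}, so (MgrID)⁺ = {MgrID}.
The closure contains neither all of Project1 = {MgrID, Client} nor all of Project2 = {MgrID, Start, Budget}, so the common attributes are not a superkey of either fragment. The join is lossy.

No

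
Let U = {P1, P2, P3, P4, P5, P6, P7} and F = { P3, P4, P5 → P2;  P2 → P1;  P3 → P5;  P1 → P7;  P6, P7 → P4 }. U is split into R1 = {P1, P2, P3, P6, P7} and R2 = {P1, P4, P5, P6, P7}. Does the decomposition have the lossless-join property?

Common attributes: R1 ∩ R2 = {P1, P6, P7}.
Closure of {P1, P6, P7}: P6, P7 → P4 applies, adding P4. So (P1, P6, P7)⁺ = {P1, P4, P6, P7}.
The closure contains neither all of R1 = {P1, P2, P3, P6, P7} nor all of R2 = {P1, P4, P5, P6, P7}, so the common attributes are not a superkey of either fragment. The join is lossy.

No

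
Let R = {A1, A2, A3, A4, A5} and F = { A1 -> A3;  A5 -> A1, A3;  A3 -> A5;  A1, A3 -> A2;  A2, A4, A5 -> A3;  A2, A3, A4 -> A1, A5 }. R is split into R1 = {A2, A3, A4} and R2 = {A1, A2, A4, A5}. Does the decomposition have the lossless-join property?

No

Common attributes: R1 ∩ R2 = {A2, A4}.
No dependency enlarges {A2, A4}, so (A2, A4)⁺ = {A2, A4}.
The closure contains neither all of R1 = {A2, A3, A4} nor all of R2 = {A1, A2, A4, A5}, so the common attributes are not a superkey of either fragment. The join is lossy.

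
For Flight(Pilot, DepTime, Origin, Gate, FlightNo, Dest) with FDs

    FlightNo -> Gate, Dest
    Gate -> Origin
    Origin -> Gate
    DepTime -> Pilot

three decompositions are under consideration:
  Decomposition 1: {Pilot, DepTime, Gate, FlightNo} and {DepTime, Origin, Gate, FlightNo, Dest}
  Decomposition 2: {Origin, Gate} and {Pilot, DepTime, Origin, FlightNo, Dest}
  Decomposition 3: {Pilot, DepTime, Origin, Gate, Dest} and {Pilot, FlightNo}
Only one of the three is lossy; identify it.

Decomposition 3

Decomposition 1: common = {DepTime, Gate, FlightNo}, closure = {Pilot, DepTime, Origin, Gate, FlightNo, Dest} → lossless.
Decomposition 2: common = {Origin}, closure = {Origin, Gate} → lossless.
Decomposition 3: common = {Pilot}, closure = {Pilot} → lossy.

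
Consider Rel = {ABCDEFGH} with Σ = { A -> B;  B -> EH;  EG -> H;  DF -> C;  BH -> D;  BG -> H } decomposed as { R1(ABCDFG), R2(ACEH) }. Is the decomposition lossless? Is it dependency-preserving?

lossless but not dependency-preserving

Lossless test: (AC)⁺ = {ABCDEH}, which contains all of one fragment — lossless.
Dependency preservation: the restricted closure of {B} across the fragments never reaches {EH}, so B → EH cannot be enforced without a join — not preserved.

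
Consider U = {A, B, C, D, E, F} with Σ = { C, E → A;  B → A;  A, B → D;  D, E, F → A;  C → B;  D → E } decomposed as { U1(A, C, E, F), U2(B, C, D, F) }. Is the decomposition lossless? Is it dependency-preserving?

Lossless test: (C, F)⁺ = {A, B, C, D, E, F}, which contains all of one fragment — lossless.
Dependency preservation: the restricted closure of {B} across the fragments never reaches {A}, so B → A cannot be enforced without a join — not preserved.

lossless but not dependency-preserving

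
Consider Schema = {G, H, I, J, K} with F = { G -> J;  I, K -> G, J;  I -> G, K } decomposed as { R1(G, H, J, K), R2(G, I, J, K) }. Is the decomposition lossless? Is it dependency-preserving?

lossy but dependency-preserving

Lossless test: (G, J, K)⁺ = {G, J, K}, which is a superkey of neither fragment — lossy.
Dependency preservation: every FD's attributes lie within a single fragment, so each can be enforced locally — preserved.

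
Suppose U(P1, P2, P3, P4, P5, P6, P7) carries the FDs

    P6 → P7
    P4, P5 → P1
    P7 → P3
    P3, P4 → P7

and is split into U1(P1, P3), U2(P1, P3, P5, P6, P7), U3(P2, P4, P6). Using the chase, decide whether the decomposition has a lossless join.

Chase test. Columns are P1, P2, P3, P4, P5, P6, P7; row i has aⱼ where attribute j ∈ Ui, else bᵢⱼ.
Initial tableau (one row per fragment):
  row 1: a1 b12 a3 b14 b15 b16 b17
  row 2: a1 b22 a3 b24 a5 a6 a7
  row 3: b31 a2 b33 a4 b35 a6 b37
Rows 2 and 3 agree on P6; apply P6→P7 and equate their P7 entries.
Rows 2 and 3 agree on P7; apply P7→P3 and equate their P3 entries.
No row becomes fully distinguished — the join is lossy.

No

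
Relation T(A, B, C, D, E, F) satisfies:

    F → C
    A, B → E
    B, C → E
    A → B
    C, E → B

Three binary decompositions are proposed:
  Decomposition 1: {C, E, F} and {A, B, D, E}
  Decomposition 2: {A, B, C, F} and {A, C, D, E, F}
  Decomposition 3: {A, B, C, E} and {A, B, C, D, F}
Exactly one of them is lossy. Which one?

Decomposition 1

Decomposition 1: common = {E}, closure = {E} → lossy.
Decomposition 2: common = {A, C, F}, closure = {A, B, C, E, F} → lossless.
Decomposition 3: common = {A, B, C}, closure = {A, B, C, E} → lossless.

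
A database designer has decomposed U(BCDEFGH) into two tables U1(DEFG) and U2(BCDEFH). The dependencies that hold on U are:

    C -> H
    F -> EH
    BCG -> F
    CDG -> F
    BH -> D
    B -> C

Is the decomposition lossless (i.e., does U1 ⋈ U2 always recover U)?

Common attributes: U1 ∩ U2 = {DEF}.
Closure of {DEF}: F → EH applies, adding H. So (DEF)⁺ = {DEFH}.
The closure contains neither all of U1 = {DEFG} nor all of U2 = {BCDEFH}, so the common attributes are not a superkey of either fragment. The join is lossy.

No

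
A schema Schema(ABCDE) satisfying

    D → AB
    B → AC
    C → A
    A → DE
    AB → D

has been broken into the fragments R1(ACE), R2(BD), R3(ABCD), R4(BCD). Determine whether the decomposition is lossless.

Yes

Chase test. Columns are ABCDE; row i has aⱼ where attribute j ∈ Ri, else bᵢⱼ.
Initial tableau (one row per fragment):
  row 1: a1 b12 a3 b14 a5
  row 2: b21 a2 b23 a4 b25
  row 3: a1 a2 a3 a4 b35
  row 4: b41 a2 a3 a4 b45
Rows 2 and 3 agree on D; apply D→AB and equate their AB entries.
Rows 2 and 4 agree on D; apply D→AB and equate their AB entries.
Rows 2 and 3 agree on B; apply B→AC and equate their AC entries.
Rows 1 and 2 agree on A; apply A→DE and equate their DE entries.
Rows 1 and 3 agree on A; apply A→DE and equate their DE entries.
Rows 1 and 4 agree on A; apply A→DE and equate their DE entries.
Rows 1 and 2 agree on D; apply D→AB and equate their AB entries.
Row 1 is now all distinguished symbols — the join is lossless.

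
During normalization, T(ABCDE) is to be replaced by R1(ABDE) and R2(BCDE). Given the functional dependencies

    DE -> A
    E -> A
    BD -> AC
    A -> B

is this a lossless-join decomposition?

Yes

Common attributes: R1 ∩ R2 = {BDE}.
Closure of {BDE}: DE → A applies, adding A; BD → AC applies, adding C. So (BDE)⁺ = {ABCDE}.
This closure contains every attribute of R1, so R1 ∩ R2 → R1. The join is lossless.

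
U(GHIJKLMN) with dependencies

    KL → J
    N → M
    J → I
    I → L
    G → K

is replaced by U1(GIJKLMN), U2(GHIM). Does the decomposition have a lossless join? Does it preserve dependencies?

lossy but dependency-preserving

Lossless test: (GIM)⁺ = {GIJKLM}, which is a superkey of neither fragment — lossy.
Dependency preservation: every FD's attributes lie within a single fragment, so each can be enforced locally — preserved.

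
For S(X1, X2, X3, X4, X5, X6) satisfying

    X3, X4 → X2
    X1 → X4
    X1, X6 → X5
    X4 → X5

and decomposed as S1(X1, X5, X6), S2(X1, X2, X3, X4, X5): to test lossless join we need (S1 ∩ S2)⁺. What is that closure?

S1 ∩ S2 = {X1, X5}.
X1 → X4 applies, adding X4
Closure: {X1, X4, X5}.

X1, X4, X5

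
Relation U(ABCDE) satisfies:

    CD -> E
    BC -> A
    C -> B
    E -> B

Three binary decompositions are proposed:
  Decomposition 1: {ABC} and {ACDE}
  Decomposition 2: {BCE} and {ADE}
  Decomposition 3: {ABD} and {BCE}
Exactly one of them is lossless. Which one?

Decomposition 1: common = {AC}, closure = {ABC} → lossless.
Decomposition 2: common = {E}, closure = {BE} → lossy.
Decomposition 3: common = {B}, closure = {B} → lossy.

Decomposition 1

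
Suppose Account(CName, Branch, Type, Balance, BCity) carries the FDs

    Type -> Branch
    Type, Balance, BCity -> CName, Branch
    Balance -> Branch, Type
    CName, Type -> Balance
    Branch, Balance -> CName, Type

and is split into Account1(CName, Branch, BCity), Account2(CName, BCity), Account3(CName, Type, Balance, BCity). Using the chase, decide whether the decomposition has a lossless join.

No

Chase test. Columns are CName, Branch, Type, Balance, BCity; row i has aⱼ where attribute j ∈ Accounti, else bᵢⱼ.
Initial tableau (one row per fragment):
  row 1: a1 a2 b13 b14 a5
  row 2: a1 b22 b23 b24 a5
  row 3: a1 b32 a3 a4 a5
No row becomes fully distinguished — the join is lossy.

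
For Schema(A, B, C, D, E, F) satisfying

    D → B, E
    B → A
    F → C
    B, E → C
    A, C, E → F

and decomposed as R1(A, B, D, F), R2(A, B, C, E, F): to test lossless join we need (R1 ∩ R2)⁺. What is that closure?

A, B, C, F

R1 ∩ R2 = {A, B, F}.
F → C applies, adding C
Closure: {A, B, C, F}.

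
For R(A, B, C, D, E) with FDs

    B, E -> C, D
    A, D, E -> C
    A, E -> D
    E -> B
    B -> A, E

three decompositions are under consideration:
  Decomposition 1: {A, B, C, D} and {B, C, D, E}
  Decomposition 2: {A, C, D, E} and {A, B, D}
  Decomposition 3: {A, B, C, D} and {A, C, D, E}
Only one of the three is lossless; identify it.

Decomposition 1: common = {B, C, D}, closure = {A, B, C, D, E} → lossless.
Decomposition 2: common = {A, D}, closure = {A, D} → lossy.
Decomposition 3: common = {A, C, D}, closure = {A, C, D} → lossy.

Decomposition 1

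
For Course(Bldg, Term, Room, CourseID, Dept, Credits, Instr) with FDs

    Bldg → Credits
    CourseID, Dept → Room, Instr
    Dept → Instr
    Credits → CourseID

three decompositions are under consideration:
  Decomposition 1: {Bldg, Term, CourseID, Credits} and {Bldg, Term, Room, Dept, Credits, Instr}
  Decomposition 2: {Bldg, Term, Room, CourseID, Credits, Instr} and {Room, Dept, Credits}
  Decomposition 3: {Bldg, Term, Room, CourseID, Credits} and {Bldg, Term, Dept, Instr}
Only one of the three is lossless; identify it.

Decomposition 1

Decomposition 1: common = {Bldg, Term, Credits}, closure = {Bldg, Term, CourseID, Credits} → lossless.
Decomposition 2: common = {Room, Credits}, closure = {Room, CourseID, Credits} → lossy.
Decomposition 3: common = {Bldg, Term}, closure = {Bldg, Term, CourseID, Credits} → lossy.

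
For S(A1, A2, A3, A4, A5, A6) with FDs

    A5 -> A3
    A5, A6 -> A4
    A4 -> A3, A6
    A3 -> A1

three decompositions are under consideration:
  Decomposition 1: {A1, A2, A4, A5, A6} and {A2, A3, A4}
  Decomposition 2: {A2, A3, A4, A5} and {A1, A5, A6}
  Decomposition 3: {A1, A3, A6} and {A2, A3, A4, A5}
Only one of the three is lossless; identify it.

Decomposition 1: common = {A2, A4}, closure = {A1, A2, A3, A4, A6} → lossless.
Decomposition 2: common = {A5}, closure = {A1, A3, A5} → lossy.
Decomposition 3: common = {A3}, closure = {A1, A3} → lossy.

Decomposition 1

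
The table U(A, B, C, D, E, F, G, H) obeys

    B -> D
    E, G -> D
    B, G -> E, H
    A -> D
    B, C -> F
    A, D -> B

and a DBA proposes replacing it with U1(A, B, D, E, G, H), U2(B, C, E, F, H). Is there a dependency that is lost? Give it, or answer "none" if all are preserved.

none

B → D lies within U1.
E, G → D lies within U1.
B, G → E, H lies within U1.
A → D lies within U1.
B, C → F lies within U2.
A, D → B lies within U1.
Every dependency is enforceable on the fragments, so the decomposition is dependency-preserving.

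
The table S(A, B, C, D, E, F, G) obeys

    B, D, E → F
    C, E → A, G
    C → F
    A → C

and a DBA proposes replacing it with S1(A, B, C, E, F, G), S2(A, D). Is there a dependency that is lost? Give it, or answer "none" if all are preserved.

Check B, D, E → F: no single fragment contains all of {B, D, E, F}, and the restricted closure of {B, D, E} across the fragments never reaches {F}.
C, E → A, G is preserved.
C → F is preserved.
A → C is preserved.

B, D, E → F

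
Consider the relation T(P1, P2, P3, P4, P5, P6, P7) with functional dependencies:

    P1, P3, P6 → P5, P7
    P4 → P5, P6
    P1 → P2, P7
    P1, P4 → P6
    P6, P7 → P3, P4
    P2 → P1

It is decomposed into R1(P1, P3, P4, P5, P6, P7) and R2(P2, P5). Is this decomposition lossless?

No

Common attributes: R1 ∩ R2 = {P5}.
No dependency enlarges {P5}, so (P5)⁺ = {P5}.
The closure contains neither all of R1 = {P1, P3, P4, P5, P6, P7} nor all of R2 = {P2, P5}, so the common attributes are not a superkey of either fragment. The join is lossy.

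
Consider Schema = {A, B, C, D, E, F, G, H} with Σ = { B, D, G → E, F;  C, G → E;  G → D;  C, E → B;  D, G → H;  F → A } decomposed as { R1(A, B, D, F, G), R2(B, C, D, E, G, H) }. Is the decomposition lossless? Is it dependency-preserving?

lossless and dependency-preserving

Lossless test: (B, D, G)⁺ = {A, B, D, E, F, G, H}, which contains all of one fragment — lossless.
Dependency preservation: B, D, G → E, F is not contained in any single fragment, but the restricted closure of its left-hand side across the fragments still reaches the right-hand side; the remaining FDs each lie inside some fragment. All dependencies are preserved.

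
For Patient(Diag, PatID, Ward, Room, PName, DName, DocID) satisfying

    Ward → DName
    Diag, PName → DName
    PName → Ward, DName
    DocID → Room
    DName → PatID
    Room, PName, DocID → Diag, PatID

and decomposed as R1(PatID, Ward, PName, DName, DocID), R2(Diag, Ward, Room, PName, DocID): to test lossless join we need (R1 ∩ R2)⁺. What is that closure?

R1 ∩ R2 = {Ward, PName, DocID}.
Ward → DName applies, adding DName
DocID → Room applies, adding Room
DName → PatID applies, adding PatID
Room, PName, DocID → Diag, PatID applies, adding Diag
Closure: {Diag, PatID, Ward, Room, PName, DName, DocID}.

Diag, PatID, Ward, Room, PName, DName, DocID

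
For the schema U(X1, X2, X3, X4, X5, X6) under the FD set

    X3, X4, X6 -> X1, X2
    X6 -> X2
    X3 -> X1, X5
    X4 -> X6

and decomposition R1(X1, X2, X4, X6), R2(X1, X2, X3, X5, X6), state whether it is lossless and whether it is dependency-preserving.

lossy but dependency-preserving

Lossless test: (X1, X2, X6)⁺ = {X1, X2, X6}, which is a superkey of neither fragment — lossy.
Dependency preservation: X3, X4, X6 → X1, X2 is not contained in any single fragment, but the restricted closure of its left-hand side across the fragments still reaches the right-hand side; the remaining FDs each lie inside some fragment. All dependencies are preserved.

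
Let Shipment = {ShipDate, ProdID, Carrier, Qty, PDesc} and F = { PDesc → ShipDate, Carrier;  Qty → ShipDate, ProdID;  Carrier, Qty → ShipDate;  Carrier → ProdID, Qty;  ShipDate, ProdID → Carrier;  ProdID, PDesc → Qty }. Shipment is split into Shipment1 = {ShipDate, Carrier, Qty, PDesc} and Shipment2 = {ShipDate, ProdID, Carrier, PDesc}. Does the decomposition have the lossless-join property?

Yes

Common attributes: Shipment1 ∩ Shipment2 = {ShipDate, Carrier, PDesc}.
Closure of {ShipDate, Carrier, PDesc}: Carrier → ProdID, Qty applies, adding ProdID, Qty. So (ShipDate, Carrier, PDesc)⁺ = {ShipDate, ProdID, Carrier, Qty, PDesc}.
This closure contains every attribute of Shipment1, so Shipment1 ∩ Shipment2 → Shipment1. The join is lossless.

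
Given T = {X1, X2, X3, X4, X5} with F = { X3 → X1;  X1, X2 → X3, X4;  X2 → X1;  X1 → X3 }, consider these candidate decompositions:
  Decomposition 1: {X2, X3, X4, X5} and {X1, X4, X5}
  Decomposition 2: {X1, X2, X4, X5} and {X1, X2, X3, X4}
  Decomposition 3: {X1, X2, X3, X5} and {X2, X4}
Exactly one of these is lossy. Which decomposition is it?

Decomposition 1: common = {X4, X5}, closure = {X4, X5} → lossy.
Decomposition 2: common = {X1, X2, X4}, closure = {X1, X2, X3, X4} → lossless.
Decomposition 3: common = {X2}, closure = {X1, X2, X3, X4} → lossless.

Decomposition 1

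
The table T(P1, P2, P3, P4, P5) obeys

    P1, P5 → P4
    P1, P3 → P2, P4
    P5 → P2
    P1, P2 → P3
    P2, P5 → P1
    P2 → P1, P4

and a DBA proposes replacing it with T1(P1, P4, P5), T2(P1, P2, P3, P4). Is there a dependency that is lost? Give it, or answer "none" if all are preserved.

P5 → P2

Check P5 → P2: no single fragment contains all of {P2, P5}, and the restricted closure of {P5} across the fragments never reaches {P2}.
P1, P5 → P4 is preserved.
P1, P3 → P2, P4 is preserved.
P1, P2 → P3 is preserved.
P2, P5 → P1 is preserved.
P2 → P1, P4 is preserved.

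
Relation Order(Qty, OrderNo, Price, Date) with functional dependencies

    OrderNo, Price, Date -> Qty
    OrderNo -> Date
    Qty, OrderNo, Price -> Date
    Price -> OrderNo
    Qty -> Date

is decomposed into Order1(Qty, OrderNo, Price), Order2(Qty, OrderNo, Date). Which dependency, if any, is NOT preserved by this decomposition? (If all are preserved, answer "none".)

none

OrderNo, Price, Date → Qty: restricted closure across fragments reaches Qty.
OrderNo → Date lies within Order2.
Qty, OrderNo, Price → Date: restricted closure across fragments reaches Date.
Price → OrderNo lies within Order1.
Qty → Date lies within Order2.
Every dependency is enforceable on the fragments, so the decomposition is dependency-preserving.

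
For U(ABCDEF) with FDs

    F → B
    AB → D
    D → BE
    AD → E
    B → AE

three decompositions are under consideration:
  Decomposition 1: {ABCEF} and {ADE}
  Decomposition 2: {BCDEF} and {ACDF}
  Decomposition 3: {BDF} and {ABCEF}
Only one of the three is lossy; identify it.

Decomposition 1

Decomposition 1: common = {AE}, closure = {AE} → lossy.
Decomposition 2: common = {CDF}, closure = {ABCDEF} → lossless.
Decomposition 3: common = {BF}, closure = {ABDEF} → lossless.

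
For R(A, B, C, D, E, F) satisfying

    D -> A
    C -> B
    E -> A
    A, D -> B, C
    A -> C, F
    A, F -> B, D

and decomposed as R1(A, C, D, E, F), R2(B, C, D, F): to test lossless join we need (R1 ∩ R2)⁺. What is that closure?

R1 ∩ R2 = {C, D, F}.
D → A applies, adding A
C → B applies, adding B
Closure: {A, B, C, D, F}.

A, B, C, D, F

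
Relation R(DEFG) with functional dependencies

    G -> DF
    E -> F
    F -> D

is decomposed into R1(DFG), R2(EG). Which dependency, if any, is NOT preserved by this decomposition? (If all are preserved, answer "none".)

E -> F

Check E → F: no single fragment contains all of {EF}, and the restricted closure of {E} across the fragments never reaches {F}.
G → DF is preserved.
F → D is preserved.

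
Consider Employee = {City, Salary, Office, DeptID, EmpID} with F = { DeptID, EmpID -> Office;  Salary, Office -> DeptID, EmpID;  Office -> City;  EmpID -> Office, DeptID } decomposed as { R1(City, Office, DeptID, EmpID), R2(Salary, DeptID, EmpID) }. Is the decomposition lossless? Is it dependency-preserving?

Lossless test: (DeptID, EmpID)⁺ = {City, Office, DeptID, EmpID}, which contains all of one fragment — lossless.
Dependency preservation: the restricted closure of {Salary, Office} across the fragments never reaches {DeptID, EmpID}, so Salary, Office → DeptID, EmpID cannot be enforced without a join — not preserved.

lossless but not dependency-preserving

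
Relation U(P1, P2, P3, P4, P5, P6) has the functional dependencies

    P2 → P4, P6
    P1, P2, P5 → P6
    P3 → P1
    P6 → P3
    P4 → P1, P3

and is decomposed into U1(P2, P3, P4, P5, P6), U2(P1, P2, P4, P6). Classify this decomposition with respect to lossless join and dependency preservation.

Lossless test: (P2, P4, P6)⁺ = {P1, P2, P3, P4, P6}, which contains all of one fragment — lossless.
Dependency preservation: the restricted closure of {P3} across the fragments never reaches {P1}, so P3 → P1 cannot be enforced without a join — not preserved.

lossless but not dependency-preserving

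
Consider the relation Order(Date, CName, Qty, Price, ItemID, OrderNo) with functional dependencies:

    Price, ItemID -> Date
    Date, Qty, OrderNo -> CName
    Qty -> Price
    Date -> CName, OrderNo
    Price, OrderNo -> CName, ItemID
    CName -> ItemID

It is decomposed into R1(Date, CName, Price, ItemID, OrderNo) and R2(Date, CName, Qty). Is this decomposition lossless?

Common attributes: R1 ∩ R2 = {Date, CName}.
Closure of {Date, CName}: Date → CName, OrderNo applies, adding OrderNo; CName → ItemID applies, adding ItemID. So (Date, CName)⁺ = {Date, CName, ItemID, OrderNo}.
The closure contains neither all of R1 = {Date, CName, Price, ItemID, OrderNo} nor all of R2 = {Date, CName, Qty}, so the common attributes are not a superkey of either fragment. The join is lossy.

No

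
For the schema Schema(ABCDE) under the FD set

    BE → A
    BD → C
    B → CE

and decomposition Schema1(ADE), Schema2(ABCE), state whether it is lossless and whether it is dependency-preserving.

Lossless test: (AE)⁺ = {AE}, which is a superkey of neither fragment — lossy.
Dependency preservation: BD → C is not contained in any single fragment, but the restricted closure of its left-hand side across the fragments still reaches the right-hand side; the remaining FDs each lie inside some fragment. All dependencies are preserved.

lossy but dependency-preserving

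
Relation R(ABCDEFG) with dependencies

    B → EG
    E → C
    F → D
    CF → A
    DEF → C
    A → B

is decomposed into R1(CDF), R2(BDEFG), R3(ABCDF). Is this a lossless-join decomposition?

Yes

Chase test. Columns are ABCDEFG; row i has aⱼ where attribute j ∈ Ri, else bᵢⱼ.
Initial tableau (one row per fragment):
  row 1: b11 b12 a3 a4 b15 a6 b17
  row 2: b21 a2 b23 a4 a5 a6 a7
  row 3: a1 a2 a3 a4 b35 a6 b37
Rows 2 and 3 agree on B; apply B→EG and equate their EG entries.
Rows 2 and 3 agree on E; apply E→C and equate their C entries.
Rows 1 and 2 agree on CF; apply CF→A and equate their A entries.
Rows 1 and 3 agree on CF; apply CF→A and equate their A entries.
Rows 1 and 2 agree on A; apply A→B and equate their B entries.
Rows 1 and 2 agree on B; apply B→EG and equate their EG entries.
Row 1 is now all distinguished symbols — the join is lossless.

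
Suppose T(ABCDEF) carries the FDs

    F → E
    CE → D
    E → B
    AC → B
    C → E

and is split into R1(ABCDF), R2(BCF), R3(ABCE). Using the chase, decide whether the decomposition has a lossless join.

Chase test. Columns are ABCDEF; row i has aⱼ where attribute j ∈ Ri, else bᵢⱼ.
Initial tableau (one row per fragment):
  row 1: a1 a2 a3 a4 b15 a6
  row 2: b21 a2 a3 b24 b25 a6
  row 3: a1 a2 a3 b34 a5 b36
Rows 1 and 2 agree on F; apply F→E and equate their E entries.
Rows 1 and 2 agree on CE; apply CE→D and equate their D entries.
Rows 1 and 3 agree on C; apply C→E and equate their E entries.
Rows 1 and 3 agree on CE; apply CE→D and equate their D entries.
Row 1 is now all distinguished symbols — the join is lossless.

Yes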